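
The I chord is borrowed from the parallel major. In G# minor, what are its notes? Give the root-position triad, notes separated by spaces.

G# B# D#

I is built on scale degree 1, which is G# in both G# minor and its parallel. Building the major chord from the parallel major on G#: G#–B#–D#.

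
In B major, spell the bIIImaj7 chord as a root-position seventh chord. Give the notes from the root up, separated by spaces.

D F# A C#

Scale degree 3 in B major is D#. bIIImaj7 uses the lowered form, D, taken from B minor. Building the major-seventh chord from the parallel minor on D: D–F#–A–C#.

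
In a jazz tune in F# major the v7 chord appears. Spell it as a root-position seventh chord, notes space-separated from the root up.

C# E G# B

v7 is built on scale degree 5, which is C# in both F# major and its parallel. In F# minor the chord on C# is C#–E–G#–B.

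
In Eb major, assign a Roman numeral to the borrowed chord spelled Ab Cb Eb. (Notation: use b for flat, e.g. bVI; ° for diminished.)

Ab is scale degree 4 in Eb major. Ab–Cb–Eb is a minor chord — the form found in Eb minor, not the diatonic IV (Ab). Borrowed into Eb major it is written iv.

iv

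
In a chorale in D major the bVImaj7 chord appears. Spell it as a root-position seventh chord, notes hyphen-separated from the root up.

Scale degree 6 in D major is B. bVImaj7 uses the lowered form, Bb, taken from D minor. Building the major-seventh chord from the parallel minor on Bb: Bb–D–F–A.

Bb-D-F-A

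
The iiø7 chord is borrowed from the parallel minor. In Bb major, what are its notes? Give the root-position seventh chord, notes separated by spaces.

C Eb Gb Bb

iiø7 is built on scale degree 2, which is C in both Bb major and its parallel. In Bb minor the chord on C is C–Eb–Gb–Bb.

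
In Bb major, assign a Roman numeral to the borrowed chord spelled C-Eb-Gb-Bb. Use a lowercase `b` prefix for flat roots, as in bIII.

The root C is the diatonic 2nd degree of Bb major; the borrowing shows in the chord quality. The diatonic chord on degree 2 would be Cm (ii), but C–Eb–Gb–Bb is the half-diminished-seventh chord from Bb minor. As a borrowed chord it is labeled iiø7.

iiø7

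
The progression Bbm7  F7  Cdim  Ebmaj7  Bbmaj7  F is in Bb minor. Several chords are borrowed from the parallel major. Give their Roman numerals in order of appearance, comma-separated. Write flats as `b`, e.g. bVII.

IVmaj7, Imaj7

Bb minor has the diatonic set Bbm, Cdim, Db, Ebm, F, Gb, Ab (with V from harmonic minor). Bbm7, F7, Cdim and F all belong to that set. Ebmaj7 (Eb–G–Bb–D) doesn't fit — on degree 4 Bb minor would have Ebm (iv). Ebmaj7 is the degree-4 chord of Bb major, so it is the borrowed IVmaj7. Bbmaj7 (Bb–D–F–A) is not: scale degree 1 in Bb minor carries Bbm (i). In Bb major the chord on that degree is Bbmaj7, so here it functions as Imaj7, borrowed from the parallel major.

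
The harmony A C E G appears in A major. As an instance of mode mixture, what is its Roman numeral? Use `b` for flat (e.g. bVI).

i7

The root A is the diatonic 1st degree of A major; the borrowing shows in the chord quality. A–C–E–G is a minor-seventh chord — the form found in A minor, not the diatonic I (A). Borrowed into A major it is written i7.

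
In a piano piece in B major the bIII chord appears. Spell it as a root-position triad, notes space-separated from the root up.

D F# A

bIII is built on the lowered scale degree 3. In B major degree 3 is D#; lowered it becomes D. In B minor the chord on D is D–F#–A.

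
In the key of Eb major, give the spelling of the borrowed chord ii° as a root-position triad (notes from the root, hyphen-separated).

The root, F, is scale degree 2 — the same note in Eb major and Eb minor; only the chord quality changes. In Eb minor the chord on F is F–Ab–Cb.

F-Ab-Cb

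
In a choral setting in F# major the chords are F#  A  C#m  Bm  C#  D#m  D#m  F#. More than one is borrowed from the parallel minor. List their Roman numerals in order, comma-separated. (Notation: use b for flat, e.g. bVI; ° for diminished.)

bIII, v, iv

The diatonic triads in F# major are F#, G#m, A#m, B, C#, D#m, E#dim. Of the given chords, F#, C# and D#m are diatonic. But A (A–C#–E) is foreign: the diatonic iii on degree 3 is A#m, whereas A comes from F# minor. It is labeled bIII. But C#m (C#–E–G#) is foreign: the diatonic V on degree 5 is C#, whereas C#m comes from F# minor. It is labeled v. Bm (B–D–F#) doesn't fit — on degree 4 F# major would have B (IV). Bm is the degree-4 chord of F# minor, so it is the borrowed iv.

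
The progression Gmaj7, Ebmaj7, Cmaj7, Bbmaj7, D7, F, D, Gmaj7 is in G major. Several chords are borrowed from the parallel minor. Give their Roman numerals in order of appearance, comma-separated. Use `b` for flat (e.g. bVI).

In G major the diatonic chords are G, Am, Bm, C, D, Em, F#dim. Gmaj7, Cmaj7, D7 and D are all diatonic. Ebmaj7 (Eb–G–Bb–D) is not: scale degree 6 in G major carries Em (vi). In G minor the chord on that degree is Ebmaj7, so here it functions as bVImaj7, borrowed from the parallel minor. Bbmaj7 (Bb–D–F–A) doesn't fit — on degree 3 G major would have Bm (iii). Bbmaj7 is the degree-3 chord of G minor, so it is the borrowed bIIImaj7. F (F–A–C) doesn't fit — on degree 7 G major would have F#dim (vii°). F is the degree-7 chord of G minor, so it is the borrowed bVII.

bVImaj7, bIIImaj7, bVII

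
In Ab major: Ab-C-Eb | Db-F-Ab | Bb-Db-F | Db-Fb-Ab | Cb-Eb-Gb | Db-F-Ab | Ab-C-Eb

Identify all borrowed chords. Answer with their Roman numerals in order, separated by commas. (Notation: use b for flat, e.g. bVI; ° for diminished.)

Ab major has the diatonic set Ab, Bbm, Cm, Db, Eb, Fm, Gdim. Ab–C–Eb = Ab, Db–F–Ab = Db and Bb–Db–F = Bbm are all diatonic. Db–Fb–Ab doesn't fit — on degree 4 Ab major would have Db (IV). Dbm is the degree-4 chord of Ab minor, so it is the borrowed iv. Cb–Eb–Gb is not: scale degree 3 in Ab major carries Cm (iii). In Ab minor the chord on that degree is Cb, so here it functions as bIII, borrowed from the parallel minor.

iv, bIII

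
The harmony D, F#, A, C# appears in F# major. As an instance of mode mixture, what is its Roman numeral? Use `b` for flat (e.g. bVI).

bVImaj7

D is the lowered form of scale degree 6 in F# major (the diatonic degree 6 is D#). The diatonic chord on degree 6 would be D#m (vi), but D–F#–A–C# is the major-seventh chord from F# minor. As a borrowed chord it is labeled bVImaj7.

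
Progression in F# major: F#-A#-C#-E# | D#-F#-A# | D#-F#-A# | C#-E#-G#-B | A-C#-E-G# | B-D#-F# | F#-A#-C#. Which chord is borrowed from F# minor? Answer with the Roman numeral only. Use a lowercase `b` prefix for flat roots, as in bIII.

bIIImaj7

F# major has the diatonic set F#, G#m, A#m, B, C#, D#m, E#dim. F#–A#–C#–E# = F#maj7, D#–F#–A# = D#m, C#–E#–G#–B = C#7, B–D#–F# = B and F#–A#–C# = F# all belong to that set. A–C#–E–G# is not: scale degree 3 in F# major carries A#m (iii). In F# minor the chord on that degree is Amaj7, so here it functions as bIIImaj7, borrowed from the parallel minor.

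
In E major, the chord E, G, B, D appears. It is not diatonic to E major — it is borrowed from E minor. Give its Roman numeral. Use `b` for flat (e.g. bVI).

E is scale degree 1 in E major. E–G–B–D is a minor-seventh chord — the form found in E minor, not the diatonic I (E). Borrowed into E major it is written i7.

i7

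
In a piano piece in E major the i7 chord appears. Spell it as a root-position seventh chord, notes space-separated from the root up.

i7 is built on scale degree 1, which is E in both E major and its parallel. Stacking thirds in E minor on E gives E–G–B–D.

E G B D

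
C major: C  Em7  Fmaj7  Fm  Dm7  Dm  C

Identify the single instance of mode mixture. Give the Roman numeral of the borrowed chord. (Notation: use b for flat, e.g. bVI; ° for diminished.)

iv

C major has the diatonic set C, Dm, Em, F, G, Am, Bdim. C, Em7, Fmaj7, Dm7 and Dm all belong to that set. Fm (F–Ab–C) doesn't fit — on degree 4 C major would have F (IV). Fm is the degree-4 chord of C minor, so it is the borrowed iv.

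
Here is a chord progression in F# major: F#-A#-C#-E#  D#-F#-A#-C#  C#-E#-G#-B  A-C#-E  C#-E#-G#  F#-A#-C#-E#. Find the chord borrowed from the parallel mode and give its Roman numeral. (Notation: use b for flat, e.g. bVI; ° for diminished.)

F# major has the diatonic set F#, G#m, A#m, B, C#, D#m, E#dim. F#–A#–C#–E# = F#maj7, D#–F#–A#–C# = D#m7, C#–E#–G#–B = C#7 and C#–E#–G# = C# all belong to that set. But A–C#–E is foreign: the diatonic iii on degree 3 is A#m, whereas A comes from F# minor. It is labeled bIII.

bIII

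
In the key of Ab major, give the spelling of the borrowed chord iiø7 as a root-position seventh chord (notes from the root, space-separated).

The root, Bb, is scale degree 2 — the same note in Ab major and Ab minor; only the chord quality changes. Building the half-diminished-seventh chord from the parallel minor on Bb: Bb–Db–Fb–Ab.

Bb Db Fb Ab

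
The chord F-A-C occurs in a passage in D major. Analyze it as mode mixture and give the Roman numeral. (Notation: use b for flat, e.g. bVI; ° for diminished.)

In D major scale degree 3 is F#; F is its lowered form, from D minor. Diatonically D major has F#m (iii) on that degree; F–A–C is instead the major chord native to D minor, so it takes the label bIII.

bIII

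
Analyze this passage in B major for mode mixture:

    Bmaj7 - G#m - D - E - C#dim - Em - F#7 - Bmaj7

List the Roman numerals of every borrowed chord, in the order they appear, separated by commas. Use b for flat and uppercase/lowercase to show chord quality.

B major has the diatonic set B, C#m, D#m, E, F#, G#m, A#dim. Bmaj7, G#m, E and F#7 all belong to that set. But D (D–F#–A) is foreign: the diatonic iii on degree 3 is D#m, whereas D comes from B minor. It is labeled bIII. C#dim (C#–E–G) is not: scale degree 2 in B major carries C#m (ii). In B minor the chord on that degree is C#dim, so here it functions as ii°, borrowed from the parallel minor. Em (E–G–B) doesn't fit — on degree 4 B major would have E (IV). Em is the degree-4 chord of B minor, so it is the borrowed iv.

bIII, ii°, iv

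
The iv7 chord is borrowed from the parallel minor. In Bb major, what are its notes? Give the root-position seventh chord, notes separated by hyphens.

iv7 is built on scale degree 4, which is Eb in both Bb major and its parallel. Building the minor-seventh chord from the parallel minor on Eb: Eb–Gb–Bb–Db.

Eb-Gb-Bb-Db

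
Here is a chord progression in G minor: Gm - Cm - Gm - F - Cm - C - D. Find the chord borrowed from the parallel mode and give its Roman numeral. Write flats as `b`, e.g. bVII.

IV

The diatonic triads in G minor (with V from harmonic minor) are Gm, Adim, Bb, Cm, D, Eb, F. Gm, Cm, F and D are all diatonic. But C (C–E–G) is foreign: the diatonic iv on degree 4 is Cm, whereas C comes from G major. It is labeled IV.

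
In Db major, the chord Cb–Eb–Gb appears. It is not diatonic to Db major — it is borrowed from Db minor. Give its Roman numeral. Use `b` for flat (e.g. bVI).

bVII

Cb is the lowered form of scale degree 7 in Db major (the diatonic degree 7 is C). Diatonically Db major has Cdim (vii°) on that degree; Cb–Eb–Gb is instead the major chord native to Db minor, so it takes the label bVII.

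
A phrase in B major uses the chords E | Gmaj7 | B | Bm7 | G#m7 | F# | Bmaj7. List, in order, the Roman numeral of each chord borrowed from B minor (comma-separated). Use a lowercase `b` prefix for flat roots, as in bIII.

The diatonic triads in B major are B, C#m, D#m, E, F#, G#m, A#dim. Of the given chords, E, B, G#m7, F# and Bmaj7 are diatonic. But Gmaj7 (G–B–D–F#) is foreign: the diatonic vi on degree 6 is G#m, whereas Gmaj7 comes from B minor. It is labeled bVImaj7. Bm7 (B–D–F#–A) doesn't fit — on degree 1 B major would have B (I). Bm7 is the degree-1 chord of B minor, so it is the borrowed i7.

bVImaj7, i7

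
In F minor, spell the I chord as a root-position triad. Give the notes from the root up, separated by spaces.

F A C

I is built on scale degree 1, which is F in both F minor and its parallel. Building the major chord from the parallel major on F: F–A–C.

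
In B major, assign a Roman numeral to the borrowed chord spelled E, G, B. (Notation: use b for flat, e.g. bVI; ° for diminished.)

The root E is the diatonic 4th degree of B major; the borrowing shows in the chord quality. The diatonic chord on degree 4 would be E (IV), but E–G–B is the minor chord from B minor. As a borrowed chord it is labeled iv.

iv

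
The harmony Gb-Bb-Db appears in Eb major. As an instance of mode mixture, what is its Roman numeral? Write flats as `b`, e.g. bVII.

bIII

The root Gb is the lowered 3rd scale degree — diatonically Eb major has G there. Gb–Bb–Db is a major chord — the form found in Eb minor, not the diatonic iii (Gm). Borrowed into Eb major it is written bIII.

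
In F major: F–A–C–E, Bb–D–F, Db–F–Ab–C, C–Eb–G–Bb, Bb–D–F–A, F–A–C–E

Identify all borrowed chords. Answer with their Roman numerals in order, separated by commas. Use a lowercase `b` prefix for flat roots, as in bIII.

bVImaj7, v7

F major has the diatonic set F, Gm, Am, Bb, C, Dm, Edim. F–A–C–E = Fmaj7, Bb–D–F = Bb and Bb–D–F–A = Bbmaj7 all belong to that set. But Db–F–Ab–C is foreign: the diatonic vi on degree 6 is Dm, whereas Dbmaj7 comes from F minor. It is labeled bVImaj7. But C–Eb–G–Bb is foreign: the diatonic V on degree 5 is C, whereas Cm7 comes from F minor. It is labeled v7.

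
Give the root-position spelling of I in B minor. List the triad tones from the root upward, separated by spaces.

The root, B, is scale degree 1 — the same note in B minor and B major; only the chord quality changes. Building the major chord from the parallel major on B: B–D#–F#.

B D# F#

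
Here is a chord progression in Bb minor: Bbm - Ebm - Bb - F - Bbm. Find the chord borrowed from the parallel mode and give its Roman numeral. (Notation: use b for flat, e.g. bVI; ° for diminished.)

The diatonic triads in Bb minor (with V from harmonic minor) are Bbm, Cdim, Db, Ebm, F, Gb, Ab. Bbm, Ebm and F are all diatonic. But Bb (Bb–D–F) is foreign: the diatonic i on degree 1 is Bbm, whereas Bb comes from Bb major. It is labeled I.

I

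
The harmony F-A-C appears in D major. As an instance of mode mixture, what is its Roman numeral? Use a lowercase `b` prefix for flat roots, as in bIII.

bIII

F is the lowered form of scale degree 3 in D major (the diatonic degree 3 is F#). Diatonically D major has F#m (iii) on that degree; F–A–C is instead the major chord native to D minor, so it takes the label bIII.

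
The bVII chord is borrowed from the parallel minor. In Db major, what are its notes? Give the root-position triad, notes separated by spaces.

Cb Eb Gb

The root of bVII is the lowered 7th degree: C becomes Cb. Stacking thirds in Db minor on Cb gives Cb–Eb–Gb.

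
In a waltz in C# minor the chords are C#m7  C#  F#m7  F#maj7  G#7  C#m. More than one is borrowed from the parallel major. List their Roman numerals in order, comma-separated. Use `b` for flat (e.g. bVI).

I, IVmaj7

The diatonic triads in C# minor (with V from harmonic minor) are C#m, D#dim, E, F#m, G#, A, B. Of the given chords, C#m7, F#m7, G#7 and C#m are diatonic. C# (C#–E#–G#) doesn't fit — on degree 1 C# minor would have C#m (i). C# is the degree-1 chord of C# major, so it is the borrowed I. F#maj7 (F#–A#–C#–E#) is not: scale degree 4 in C# minor carries F#m (iv). In C# major the chord on that degree is F#maj7, so here it functions as IVmaj7, borrowed from the parallel major.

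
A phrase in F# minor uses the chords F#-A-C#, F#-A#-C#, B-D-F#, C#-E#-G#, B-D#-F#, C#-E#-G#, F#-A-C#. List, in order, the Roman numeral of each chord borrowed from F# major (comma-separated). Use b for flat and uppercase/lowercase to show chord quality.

F# minor has the diatonic set F#m, G#dim, A, Bm, C#, D, E (with V from harmonic minor). F#–A–C# = F#m, B–D–F# = Bm and C#–E#–G# = C# all belong to that set. F#–A#–C# doesn't fit — on degree 1 F# minor would have F#m (i). F# is the degree-1 chord of F# major, so it is the borrowed I. B–D#–F# doesn't fit — on degree 4 F# minor would have Bm (iv). B is the degree-4 chord of F# major, so it is the borrowed IV.

I, IV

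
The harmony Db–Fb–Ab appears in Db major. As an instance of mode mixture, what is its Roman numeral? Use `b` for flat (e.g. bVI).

The root Db is the diatonic 1st degree of Db major; the borrowing shows in the chord quality. The diatonic chord on degree 1 would be Db (I), but Db–Fb–Ab is the minor chord from Db minor. As a borrowed chord it is labeled i.

i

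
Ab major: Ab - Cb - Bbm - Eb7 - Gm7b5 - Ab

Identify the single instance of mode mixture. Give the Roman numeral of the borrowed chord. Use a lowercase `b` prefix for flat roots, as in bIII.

bIII

Ab major has the diatonic set Ab, Bbm, Cm, Db, Eb, Fm, Gdim. Ab, Bbm, Eb7 and Gm7b5 all belong to that set. But Cb (Cb–Eb–Gb) is foreign: the diatonic iii on degree 3 is Cm, whereas Cb comes from Ab minor. It is labeled bIII.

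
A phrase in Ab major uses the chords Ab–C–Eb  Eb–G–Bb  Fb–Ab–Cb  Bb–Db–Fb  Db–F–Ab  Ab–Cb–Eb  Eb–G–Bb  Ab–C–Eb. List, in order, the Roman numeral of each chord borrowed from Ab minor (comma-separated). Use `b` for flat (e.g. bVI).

In Ab major the diatonic chords are Ab, Bbm, Cm, Db, Eb, Fm, Gdim. Ab–C–Eb = Ab, Eb–G–Bb = Eb and Db–F–Ab = Db all belong to that set. Fb–Ab–Cb doesn't fit — on degree 6 Ab major would have Fm (vi). Fb is the degree-6 chord of Ab minor, so it is the borrowed bVI. Bb–Db–Fb doesn't fit — on degree 2 Ab major would have Bbm (ii). Bbdim is the degree-2 chord of Ab minor, so it is the borrowed ii°. Ab–Cb–Eb is not: scale degree 1 in Ab major carries Ab (I). In Ab minor the chord on that degree is Abm, so here it functions as i, borrowed from the parallel minor.

bVI, ii°, i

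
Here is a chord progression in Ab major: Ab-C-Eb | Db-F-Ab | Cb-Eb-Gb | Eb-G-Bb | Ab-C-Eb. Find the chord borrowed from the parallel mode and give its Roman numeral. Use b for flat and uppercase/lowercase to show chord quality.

bIII

In Ab major the diatonic chords are Ab, Bbm, Cm, Db, Eb, Fm, Gdim. Ab–C–Eb = Ab, Db–F–Ab = Db and Eb–G–Bb = Eb are all diatonic. Cb–Eb–Gb doesn't fit — on degree 3 Ab major would have Cm (iii). Cb is the degree-3 chord of Ab minor, so it is the borrowed bIII.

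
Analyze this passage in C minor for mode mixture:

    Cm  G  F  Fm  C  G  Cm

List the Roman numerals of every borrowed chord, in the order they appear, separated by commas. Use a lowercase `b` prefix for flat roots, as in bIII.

In C minor (with V from harmonic minor) the diatonic chords are Cm, Ddim, Eb, Fm, G, Ab, Bb. Of the given chords, Cm, G and Fm are diatonic. But F (F–A–C) is foreign: the diatonic iv on degree 4 is Fm, whereas F comes from C major. It is labeled IV. But C (C–E–G) is foreign: the diatonic i on degree 1 is Cm, whereas C comes from C major. It is labeled I.

IV, I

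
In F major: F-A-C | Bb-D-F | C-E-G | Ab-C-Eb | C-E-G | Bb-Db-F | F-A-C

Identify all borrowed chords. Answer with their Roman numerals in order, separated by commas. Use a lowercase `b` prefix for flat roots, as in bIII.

In F major the diatonic chords are F, Gm, Am, Bb, C, Dm, Edim. F–A–C = F, Bb–D–F = Bb and C–E–G = C all belong to that set. Ab–C–Eb doesn't fit — on degree 3 F major would have Am (iii). Ab is the degree-3 chord of F minor, so it is the borrowed bIII. Bb–Db–F doesn't fit — on degree 4 F major would have Bb (IV). Bbm is the degree-4 chord of F minor, so it is the borrowed iv.

bIII, iv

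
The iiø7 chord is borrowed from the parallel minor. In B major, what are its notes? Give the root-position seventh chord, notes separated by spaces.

C# E G B

The root, C#, is scale degree 2 — the same note in B major and B minor; only the chord quality changes. Stacking thirds in B minor on C# gives C#–E–G–B.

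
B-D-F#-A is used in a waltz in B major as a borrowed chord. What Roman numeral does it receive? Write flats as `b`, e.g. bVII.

The root B is the diatonic 1st degree of B major; the borrowing shows in the chord quality. B–D–F#–A is a minor-seventh chord — the form found in B minor, not the diatonic I (B). Borrowed into B major it is written i7.

i7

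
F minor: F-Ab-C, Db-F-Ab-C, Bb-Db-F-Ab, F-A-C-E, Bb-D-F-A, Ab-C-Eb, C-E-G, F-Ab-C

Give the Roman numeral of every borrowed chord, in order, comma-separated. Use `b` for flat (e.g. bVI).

Imaj7, IVmaj7

The diatonic triads in F minor (with V from harmonic minor) are Fm, Gdim, Ab, Bbm, C, Db, Eb. F–Ab–C = Fm, Db–F–Ab–C = Dbmaj7, Bb–Db–F–Ab = Bbm7, Ab–C–Eb = Ab and C–E–G = C are all diatonic. F–A–C–E doesn't fit — on degree 1 F minor would have Fm (i). Fmaj7 is the degree-1 chord of F major, so it is the borrowed Imaj7. Bb–D–F–A is not: scale degree 4 in F minor carries Bbm (iv). In F major the chord on that degree is Bbmaj7, so here it functions as IVmaj7, borrowed from the parallel major.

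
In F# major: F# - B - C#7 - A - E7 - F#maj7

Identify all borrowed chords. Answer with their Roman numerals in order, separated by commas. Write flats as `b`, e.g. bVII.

F# major has the diatonic set F#, G#m, A#m, B, C#, D#m, E#dim. Of the given chords, F#, B, C#7 and F#maj7 are diatonic. A (A–C#–E) is not: scale degree 3 in F# major carries A#m (iii). In F# minor the chord on that degree is A, so here it functions as bIII, borrowed from the parallel minor. But E7 (E–G#–B–D) is foreign: the diatonic vii° on degree 7 is E#dim, whereas E7 comes from F# minor. It is labeled bVII7.

bIII, bVII7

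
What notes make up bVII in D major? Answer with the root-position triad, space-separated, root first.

C E G

The root of bVII is the lowered 7th degree: C# becomes C. Building the major chord from the parallel minor on C: C–E–G.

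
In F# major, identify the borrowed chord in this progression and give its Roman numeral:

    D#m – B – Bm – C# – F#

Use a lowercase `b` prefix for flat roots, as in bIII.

iv

The diatonic triads in F# major are F#, G#m, A#m, B, C#, D#m, E#dim. D#m, B, C# and F# all belong to that set. Bm (B–D–F#) is not: scale degree 4 in F# major carries B (IV). In F# minor the chord on that degree is Bm, so here it functions as iv, borrowed from the parallel minor.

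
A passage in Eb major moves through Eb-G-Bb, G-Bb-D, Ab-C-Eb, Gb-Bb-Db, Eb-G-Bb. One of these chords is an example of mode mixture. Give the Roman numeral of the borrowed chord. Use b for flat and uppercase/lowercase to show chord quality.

bIII

In Eb major the diatonic chords are Eb, Fm, Gm, Ab, Bb, Cm, Ddim. Eb–G–Bb = Eb, G–Bb–D = Gm and Ab–C–Eb = Ab are all diatonic. But Gb–Bb–Db is foreign: the diatonic iii on degree 3 is Gm, whereas Gb comes from Eb minor. It is labeled bIII.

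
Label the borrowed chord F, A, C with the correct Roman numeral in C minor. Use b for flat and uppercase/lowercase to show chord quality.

IV

F is scale degree 4 in C minor. F–A–C is a major chord — the form found in C major, not the diatonic iv (Fm). Borrowed into C minor it is written IV.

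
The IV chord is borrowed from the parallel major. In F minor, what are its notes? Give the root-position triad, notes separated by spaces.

The root, Bb, is scale degree 4 — the same note in F minor and F major; only the chord quality changes. Building the major chord from the parallel major on Bb: Bb–D–F.

Bb D F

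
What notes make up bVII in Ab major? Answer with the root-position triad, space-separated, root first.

bVII is built on the lowered scale degree 7. In Ab major degree 7 is G; lowered it becomes Gb. In Ab minor the chord on Gb is Gb–Bb–Db.

Gb Bb Db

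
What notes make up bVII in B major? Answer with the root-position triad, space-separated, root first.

A C# E

The root of bVII is the lowered 7th degree: A# becomes A. Stacking thirds in B minor on A gives A–C#–E.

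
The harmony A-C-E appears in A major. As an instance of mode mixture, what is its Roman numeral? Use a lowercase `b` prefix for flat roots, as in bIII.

i

A is scale degree 1 in A major. Diatonically A major has A (I) on that degree; A–C–E is instead the minor chord native to A minor, so it takes the label i.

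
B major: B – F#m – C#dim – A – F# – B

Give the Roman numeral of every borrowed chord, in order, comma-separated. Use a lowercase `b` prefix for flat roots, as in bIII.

v, ii°, bVII

B major has the diatonic set B, C#m, D#m, E, F#, G#m, A#dim. Of the given chords, B and F# are diatonic. F#m (F#–A–C#) doesn't fit — on degree 5 B major would have F# (V). F#m is the degree-5 chord of B minor, so it is the borrowed v. C#dim (C#–E–G) is not: scale degree 2 in B major carries C#m (ii). In B minor the chord on that degree is C#dim, so here it functions as ii°, borrowed from the parallel minor. A (A–C#–E) doesn't fit — on degree 7 B major would have A#dim (vii°). A is the degree-7 chord of B minor, so it is the borrowed bVII.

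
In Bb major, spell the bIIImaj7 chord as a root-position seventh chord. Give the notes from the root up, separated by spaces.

The root of bIIImaj7 is the lowered 3rd degree: D becomes Db. Building the major-seventh chord from the parallel minor on Db: Db–F–Ab–C.

Db F Ab C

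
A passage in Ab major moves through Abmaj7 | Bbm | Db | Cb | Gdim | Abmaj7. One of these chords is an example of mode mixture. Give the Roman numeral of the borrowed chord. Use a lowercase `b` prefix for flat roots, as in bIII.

Ab major has the diatonic set Ab, Bbm, Cm, Db, Eb, Fm, Gdim. Of the given chords, Abmaj7, Bbm, Db and Gdim are diatonic. But Cb (Cb–Eb–Gb) is foreign: the diatonic iii on degree 3 is Cm, whereas Cb comes from Ab minor. It is labeled bIII.

bIII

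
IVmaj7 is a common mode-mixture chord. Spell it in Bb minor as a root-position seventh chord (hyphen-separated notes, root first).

Eb-G-Bb-D

IVmaj7 is built on scale degree 4, which is Eb in both Bb minor and its parallel. Stacking thirds in Bb major on Eb gives Eb–G–Bb–D.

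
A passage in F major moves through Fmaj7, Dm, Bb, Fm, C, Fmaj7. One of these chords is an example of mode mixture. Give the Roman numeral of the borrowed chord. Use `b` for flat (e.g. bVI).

In F major the diatonic chords are F, Gm, Am, Bb, C, Dm, Edim. Fmaj7, Dm, Bb and C all belong to that set. Fm (F–Ab–C) doesn't fit — on degree 1 F major would have F (I). Fm is the degree-1 chord of F minor, so it is the borrowed i.

i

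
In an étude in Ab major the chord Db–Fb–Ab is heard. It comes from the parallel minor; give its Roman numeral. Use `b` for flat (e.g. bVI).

The root Db is the diatonic 4th degree of Ab major; the borrowing shows in the chord quality. Diatonically Ab major has Db (IV) on that degree; Db–Fb–Ab is instead the minor chord native to Ab minor, so it takes the label iv.

iv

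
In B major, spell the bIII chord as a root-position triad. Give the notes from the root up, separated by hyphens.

The root of bIII is the lowered 3rd degree: D# becomes D. In B minor the chord on D is D–F#–A.

D-F#-A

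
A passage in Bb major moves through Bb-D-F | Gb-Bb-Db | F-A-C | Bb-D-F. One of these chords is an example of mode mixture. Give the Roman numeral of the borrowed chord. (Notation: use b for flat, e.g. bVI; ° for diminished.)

bVI

In Bb major the diatonic chords are Bb, Cm, Dm, Eb, F, Gm, Adim. Bb–D–F = Bb and F–A–C = F both belong to that set. Gb–Bb–Db doesn't fit — on degree 6 Bb major would have Gm (vi). Gb is the degree-6 chord of Bb minor, so it is the borrowed bVI.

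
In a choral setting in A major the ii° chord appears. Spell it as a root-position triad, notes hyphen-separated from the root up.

B-D-F

ii° is built on scale degree 2, which is B in both A major and its parallel. Building the diminished chord from the parallel minor on B: B–D–F.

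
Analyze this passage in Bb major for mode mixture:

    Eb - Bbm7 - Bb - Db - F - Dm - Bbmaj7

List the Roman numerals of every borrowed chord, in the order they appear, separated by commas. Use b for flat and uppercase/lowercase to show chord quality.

Bb major has the diatonic set Bb, Cm, Dm, Eb, F, Gm, Adim. Of the given chords, Eb, Bb, F, Dm and Bbmaj7 are diatonic. Bbm7 (Bb–Db–F–Ab) is not: scale degree 1 in Bb major carries Bb (I). In Bb minor the chord on that degree is Bbm7, so here it functions as i7, borrowed from the parallel minor. Db (Db–F–Ab) doesn't fit — on degree 3 Bb major would have Dm (iii). Db is the degree-3 chord of Bb minor, so it is the borrowed bIII.

i7, bIII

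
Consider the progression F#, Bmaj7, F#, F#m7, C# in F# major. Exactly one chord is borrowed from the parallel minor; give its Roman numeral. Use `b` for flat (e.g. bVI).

F# major has the diatonic set F#, G#m, A#m, B, C#, D#m, E#dim. F#, Bmaj7 and C# are all diatonic. But F#m7 (F#–A–C#–E) is foreign: the diatonic I on degree 1 is F#, whereas F#m7 comes from F# minor. It is labeled i7.

i7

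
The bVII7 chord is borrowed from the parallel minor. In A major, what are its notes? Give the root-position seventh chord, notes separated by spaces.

The root of bVII7 is the lowered 7th degree: G# becomes G. Building the dominant-seventh chord from the parallel minor on G: G–B–D–F.

G B D F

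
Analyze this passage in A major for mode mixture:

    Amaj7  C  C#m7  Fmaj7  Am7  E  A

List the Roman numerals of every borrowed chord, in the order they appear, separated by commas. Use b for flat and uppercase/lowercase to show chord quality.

bIII, bVImaj7, i7

In A major the diatonic chords are A, Bm, C#m, D, E, F#m, G#dim. Amaj7, C#m7, E and A are all diatonic. But C (C–E–G) is foreign: the diatonic iii on degree 3 is C#m, whereas C comes from A minor. It is labeled bIII. Fmaj7 (F–A–C–E) doesn't fit — on degree 6 A major would have F#m (vi). Fmaj7 is the degree-6 chord of A minor, so it is the borrowed bVImaj7. Am7 (A–C–E–G) is not: scale degree 1 in A major carries A (I). In A minor the chord on that degree is Am7, so here it functions as i7, borrowed from the parallel minor.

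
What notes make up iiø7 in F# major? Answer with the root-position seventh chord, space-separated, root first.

G# B D F#

The root, G#, is scale degree 2 — the same note in F# major and F# minor; only the chord quality changes. In F# minor the chord on G# is G#–B–D–F#.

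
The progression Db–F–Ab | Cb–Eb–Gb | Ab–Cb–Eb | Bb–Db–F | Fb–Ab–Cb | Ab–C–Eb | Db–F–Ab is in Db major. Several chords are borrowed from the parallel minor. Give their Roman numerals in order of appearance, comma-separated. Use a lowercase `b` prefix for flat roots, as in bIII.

bVII, v, bIII

Db major has the diatonic set Db, Ebm, Fm, Gb, Ab, Bbm, Cdim. Db–F–Ab = Db, Bb–Db–F = Bbm and Ab–C–Eb = Ab all belong to that set. Cb–Eb–Gb is not: scale degree 7 in Db major carries Cdim (vii°). In Db minor the chord on that degree is Cb, so here it functions as bVII, borrowed from the parallel minor. But Ab–Cb–Eb is foreign: the diatonic V on degree 5 is Ab, whereas Abm comes from Db minor. It is labeled v. Fb–Ab–Cb is not: scale degree 3 in Db major carries Fm (iii). In Db minor the chord on that degree is Fb, so here it functions as bIII, borrowed from the parallel minor.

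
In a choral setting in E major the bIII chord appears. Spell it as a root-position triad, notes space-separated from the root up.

bIII is built on the lowered scale degree 3. In E major degree 3 is G#; lowered it becomes G. In E minor the chord on G is G–B–D.

G B D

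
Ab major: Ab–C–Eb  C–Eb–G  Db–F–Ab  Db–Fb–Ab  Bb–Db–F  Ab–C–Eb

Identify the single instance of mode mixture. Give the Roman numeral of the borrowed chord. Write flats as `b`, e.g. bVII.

iv

In Ab major the diatonic chords are Ab, Bbm, Cm, Db, Eb, Fm, Gdim. Ab–C–Eb = Ab, C–Eb–G = Cm, Db–F–Ab = Db and Bb–Db–F = Bbm all belong to that set. Db–Fb–Ab is not: scale degree 4 in Ab major carries Db (IV). In Ab minor the chord on that degree is Dbm, so here it functions as iv, borrowed from the parallel minor.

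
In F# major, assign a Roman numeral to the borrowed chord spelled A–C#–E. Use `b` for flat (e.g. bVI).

bIII

The root A is the lowered 3rd scale degree — diatonically F# major has A# there. A–C#–E is a major chord — the form found in F# minor, not the diatonic iii (A#m). Borrowed into F# major it is written bIII.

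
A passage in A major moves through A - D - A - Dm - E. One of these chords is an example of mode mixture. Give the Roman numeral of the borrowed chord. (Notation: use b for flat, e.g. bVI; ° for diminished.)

The diatonic triads in A major are A, Bm, C#m, D, E, F#m, G#dim. A, D and E are all diatonic. Dm (D–F–A) doesn't fit — on degree 4 A major would have D (IV). Dm is the degree-4 chord of A minor, so it is the borrowed iv.

iv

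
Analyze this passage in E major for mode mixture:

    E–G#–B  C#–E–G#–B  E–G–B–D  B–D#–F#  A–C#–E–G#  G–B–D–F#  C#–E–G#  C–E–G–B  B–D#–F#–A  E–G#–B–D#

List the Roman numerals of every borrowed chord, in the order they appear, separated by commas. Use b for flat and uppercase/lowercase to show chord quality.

The diatonic triads in E major are E, F#m, G#m, A, B, C#m, D#dim. Of the given chords, E–G#–B = E, C#–E–G#–B = C#m7, B–D#–F# = B, A–C#–E–G# = Amaj7, C#–E–G# = C#m, B–D#–F#–A = B7 and E–G#–B–D# = Emaj7 are diatonic. E–G–B–D doesn't fit — on degree 1 E major would have E (I). Em7 is the degree-1 chord of E minor, so it is the borrowed i7. G–B–D–F# is not: scale degree 3 in E major carries G#m (iii). In E minor the chord on that degree is Gmaj7, so here it functions as bIIImaj7, borrowed from the parallel minor. C–E–G–B doesn't fit — on degree 6 E major would have C#m (vi). Cmaj7 is the degree-6 chord of E minor, so it is the borrowed bVImaj7.

i7, bIIImaj7, bVImaj7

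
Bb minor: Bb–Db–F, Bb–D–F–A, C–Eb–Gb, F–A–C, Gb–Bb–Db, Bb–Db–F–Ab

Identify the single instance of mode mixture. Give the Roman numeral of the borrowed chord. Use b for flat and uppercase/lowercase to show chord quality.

Imaj7

Bb minor has the diatonic set Bbm, Cdim, Db, Ebm, F, Gb, Ab (with V from harmonic minor). Of the given chords, Bb–Db–F = Bbm, C–Eb–Gb = Cdim, F–A–C = F, Gb–Bb–Db = Gb and Bb–Db–F–Ab = Bbm7 are diatonic. Bb–D–F–A is not: scale degree 1 in Bb minor carries Bbm (i). In Bb major the chord on that degree is Bbmaj7, so here it functions as Imaj7, borrowed from the parallel major.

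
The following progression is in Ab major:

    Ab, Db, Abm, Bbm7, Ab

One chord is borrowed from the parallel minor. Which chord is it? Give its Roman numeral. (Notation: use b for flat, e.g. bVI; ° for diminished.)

i

In Ab major the diatonic chords are Ab, Bbm, Cm, Db, Eb, Fm, Gdim. Ab, Db and Bbm7 are all diatonic. But Abm (Ab–Cb–Eb) is foreign: the diatonic I on degree 1 is Ab, whereas Abm comes from Ab minor. It is labeled i.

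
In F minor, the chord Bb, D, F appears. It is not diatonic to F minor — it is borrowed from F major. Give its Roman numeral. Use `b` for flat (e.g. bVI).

IV

Bb is scale degree 4 in F minor. Diatonically F minor has Bbm (iv) on that degree; Bb–D–F is instead the major chord native to F major, so it takes the label IV.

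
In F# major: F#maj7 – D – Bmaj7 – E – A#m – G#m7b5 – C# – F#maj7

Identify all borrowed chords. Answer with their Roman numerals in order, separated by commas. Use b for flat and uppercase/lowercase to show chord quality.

bVI, bVII, iiø7

F# major has the diatonic set F#, G#m, A#m, B, C#, D#m, E#dim. F#maj7, Bmaj7, A#m and C# are all diatonic. D (D–F#–A) doesn't fit — on degree 6 F# major would have D#m (vi). D is the degree-6 chord of F# minor, so it is the borrowed bVI. But E (E–G#–B) is foreign: the diatonic vii° on degree 7 is E#dim, whereas E comes from F# minor. It is labeled bVII. G#m7b5 (G#–B–D–F#) doesn't fit — on degree 2 F# major would have G#m (ii). G#m7b5 is the degree-2 chord of F# minor, so it is the borrowed iiø7.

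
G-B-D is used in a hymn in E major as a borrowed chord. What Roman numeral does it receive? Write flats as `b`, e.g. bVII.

G is the lowered form of scale degree 3 in E major (the diatonic degree 3 is G#). The diatonic chord on degree 3 would be G#m (iii), but G–B–D is the major chord from E minor. As a borrowed chord it is labeled bIII.

bIII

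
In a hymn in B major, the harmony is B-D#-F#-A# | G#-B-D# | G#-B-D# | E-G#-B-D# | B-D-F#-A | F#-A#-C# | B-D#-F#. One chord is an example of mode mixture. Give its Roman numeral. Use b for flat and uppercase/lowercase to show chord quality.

i7

B major has the diatonic set B, C#m, D#m, E, F#, G#m, A#dim. B–D#–F#–A# = Bmaj7, G#–B–D# = G#m, E–G#–B–D# = Emaj7, F#–A#–C# = F# and B–D#–F# = B all belong to that set. B–D–F#–A doesn't fit — on degree 1 B major would have B (I). Bm7 is the degree-1 chord of B minor, so it is the borrowed i7.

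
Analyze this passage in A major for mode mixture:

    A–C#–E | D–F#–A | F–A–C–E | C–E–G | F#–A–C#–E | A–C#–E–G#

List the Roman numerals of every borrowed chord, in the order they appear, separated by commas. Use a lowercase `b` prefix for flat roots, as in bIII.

A major has the diatonic set A, Bm, C#m, D, E, F#m, G#dim. Of the given chords, A–C#–E = A, D–F#–A = D, F#–A–C#–E = F#m7 and A–C#–E–G# = Amaj7 are diatonic. But F–A–C–E is foreign: the diatonic vi on degree 6 is F#m, whereas Fmaj7 comes from A minor. It is labeled bVImaj7. But C–E–G is foreign: the diatonic iii on degree 3 is C#m, whereas C comes from A minor. It is labeled bIII.

bVImaj7, bIII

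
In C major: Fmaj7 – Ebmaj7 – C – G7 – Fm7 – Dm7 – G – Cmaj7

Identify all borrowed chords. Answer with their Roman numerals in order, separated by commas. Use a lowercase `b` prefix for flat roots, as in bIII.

The diatonic triads in C major are C, Dm, Em, F, G, Am, Bdim. Fmaj7, C, G7, Dm7, G and Cmaj7 all belong to that set. But Ebmaj7 (Eb–G–Bb–D) is foreign: the diatonic iii on degree 3 is Em, whereas Ebmaj7 comes from C minor. It is labeled bIIImaj7. Fm7 (F–Ab–C–Eb) doesn't fit — on degree 4 C major would have F (IV). Fm7 is the degree-4 chord of C minor, so it is the borrowed iv7.

bIIImaj7, iv7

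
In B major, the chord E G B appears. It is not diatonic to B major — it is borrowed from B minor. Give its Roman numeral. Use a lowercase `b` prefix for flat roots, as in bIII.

E is scale degree 4 in B major. Diatonically B major has E (IV) on that degree; E–G–B is instead the minor chord native to B minor, so it takes the label iv.

iv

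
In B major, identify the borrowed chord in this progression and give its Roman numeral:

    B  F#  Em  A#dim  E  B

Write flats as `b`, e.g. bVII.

In B major the diatonic chords are B, C#m, D#m, E, F#, G#m, A#dim. Of the given chords, B, F#, A#dim and E are diatonic. Em (E–G–B) doesn't fit — on degree 4 B major would have E (IV). Em is the degree-4 chord of B minor, so it is the borrowed iv.

iv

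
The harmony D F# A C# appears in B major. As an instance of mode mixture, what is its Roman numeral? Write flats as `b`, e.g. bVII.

bIIImaj7

The root D is the lowered 3rd scale degree — diatonically B major has D# there. D–F#–A–C# is a major-seventh chord — the form found in B minor, not the diatonic iii (D#m). Borrowed into B major it is written bIIImaj7.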